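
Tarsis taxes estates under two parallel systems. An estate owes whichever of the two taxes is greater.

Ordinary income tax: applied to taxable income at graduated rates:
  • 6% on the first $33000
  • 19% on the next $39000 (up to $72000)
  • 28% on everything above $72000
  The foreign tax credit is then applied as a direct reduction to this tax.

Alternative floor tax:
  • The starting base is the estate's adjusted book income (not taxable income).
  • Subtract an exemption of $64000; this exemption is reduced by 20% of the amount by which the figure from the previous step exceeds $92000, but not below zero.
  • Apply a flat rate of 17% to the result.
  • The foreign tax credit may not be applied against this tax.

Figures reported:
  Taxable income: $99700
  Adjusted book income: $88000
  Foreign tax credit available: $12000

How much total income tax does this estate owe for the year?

Ordinary income tax:
  $33000 × 6% = $1980
  $39000 × 19% = $7410
  $27700 × 28% = $7756
  → $17146
  Less foreign tax credit $12000 → $5146

Alternative floor tax:
  Base (adjusted book income): $88000
  Exemption: $88000 ≤ $92000, so full $64000 applies
  Base: $88000 − $64000 = $24000
  $24000 × 17% = $4080

$5146 > $4080, so the ordinary income tax governs.

$5146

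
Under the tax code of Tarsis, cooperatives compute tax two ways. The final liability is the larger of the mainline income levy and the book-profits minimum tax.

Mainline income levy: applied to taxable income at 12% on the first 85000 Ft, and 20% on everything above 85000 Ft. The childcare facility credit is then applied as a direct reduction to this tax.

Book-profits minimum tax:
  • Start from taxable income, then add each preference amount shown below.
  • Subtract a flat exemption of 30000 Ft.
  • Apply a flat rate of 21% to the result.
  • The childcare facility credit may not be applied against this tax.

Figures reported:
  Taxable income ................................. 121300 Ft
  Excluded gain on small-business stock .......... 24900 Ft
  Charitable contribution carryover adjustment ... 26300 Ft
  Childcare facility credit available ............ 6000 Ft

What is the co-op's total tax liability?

29925 Ft

Book-profits minimum tax:
  Adjusted income: 121300 Ft + 24900 Ft + 26300 Ft = 172500 Ft
  Less exemption 30000 Ft → base 142500 Ft
  142500 Ft × 21% = 29925 Ft

Mainline income levy:
  85000 Ft × 12% = 10200 Ft
  36300 Ft × 20% = 7260 Ft
  → 17460 Ft
  Less childcare facility credit 6000 Ft → 11460 Ft

29925 Ft > 11460 Ft, so the book-profits minimum tax is the binding amount.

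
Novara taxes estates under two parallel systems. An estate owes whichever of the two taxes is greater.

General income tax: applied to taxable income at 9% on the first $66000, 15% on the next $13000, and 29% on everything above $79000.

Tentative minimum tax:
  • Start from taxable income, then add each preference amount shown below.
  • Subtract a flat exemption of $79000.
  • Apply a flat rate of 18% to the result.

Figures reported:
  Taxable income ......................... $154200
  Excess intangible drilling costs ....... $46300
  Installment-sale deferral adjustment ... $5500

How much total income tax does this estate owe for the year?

General income tax:
  $66000 × 9% = $5940
  $13000 × 15% = $1950
  $75200 × 29% = $21808
  → $29698

Tentative minimum tax:
  Adjusted income: $154200 + $46300 + $5500 = $206000
  Less exemption $79000 → base $127000
  $127000 × 18% = $22860

$29698 > $22860, so the general income tax governs.

$29698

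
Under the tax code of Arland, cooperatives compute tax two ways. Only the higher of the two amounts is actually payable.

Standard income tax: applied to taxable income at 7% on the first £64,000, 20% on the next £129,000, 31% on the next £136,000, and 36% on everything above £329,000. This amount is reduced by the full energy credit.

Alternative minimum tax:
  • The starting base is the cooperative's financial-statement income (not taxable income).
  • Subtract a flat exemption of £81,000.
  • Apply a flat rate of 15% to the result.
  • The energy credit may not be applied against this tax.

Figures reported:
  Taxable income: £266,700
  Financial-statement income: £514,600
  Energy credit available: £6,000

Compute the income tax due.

£65,040

Standard income tax:
  £64,000 × 7% = £4,480
  £129,000 × 20% = £25,800
  £73,700 × 31% = £22,847
  → £53,127
  Less energy credit £6,000 → £47,127

Alternative minimum tax:
  Base (financial-statement income): £514,600
  Less exemption £81,000 → base £433,600
  £433,600 × 15% = £65,040

£65,040 > £47,127, so the alternative minimum tax is the binding amount.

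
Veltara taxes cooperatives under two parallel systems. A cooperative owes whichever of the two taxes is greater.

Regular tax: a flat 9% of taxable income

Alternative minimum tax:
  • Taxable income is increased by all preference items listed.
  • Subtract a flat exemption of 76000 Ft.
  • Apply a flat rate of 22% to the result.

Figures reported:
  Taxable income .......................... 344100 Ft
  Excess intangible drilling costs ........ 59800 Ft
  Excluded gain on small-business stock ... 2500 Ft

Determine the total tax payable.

72688 Ft

Regular tax:
  344100 Ft × 9% = 30969 Ft

Alternative minimum tax:
  Adjusted income: 344100 Ft + 59800 Ft + 2500 Ft = 406400 Ft
  Less exemption 76000 Ft → base 330400 Ft
  330400 Ft × 22% = 72688 Ft

72688 Ft > 30969 Ft, so the alternative minimum tax is the binding amount.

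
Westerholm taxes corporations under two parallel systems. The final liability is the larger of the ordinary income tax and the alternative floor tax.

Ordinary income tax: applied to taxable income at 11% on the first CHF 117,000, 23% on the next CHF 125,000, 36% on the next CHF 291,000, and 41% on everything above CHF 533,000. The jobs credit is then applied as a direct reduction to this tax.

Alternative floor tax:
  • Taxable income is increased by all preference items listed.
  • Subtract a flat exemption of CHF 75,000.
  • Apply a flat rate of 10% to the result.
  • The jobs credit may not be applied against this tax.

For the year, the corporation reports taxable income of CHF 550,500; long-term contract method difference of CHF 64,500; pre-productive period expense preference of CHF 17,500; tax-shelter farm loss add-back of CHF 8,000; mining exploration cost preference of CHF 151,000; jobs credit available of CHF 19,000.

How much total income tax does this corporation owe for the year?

Ordinary income tax:
  CHF 117,000 × 11% = CHF 12,870
  CHF 125,000 × 23% = CHF 28,750
  CHF 291,000 × 36% = CHF 104,760
  CHF 17,500 × 41% = CHF 7,175
  → CHF 153,555
  Less jobs credit CHF 19,000 → CHF 134,555

Alternative floor tax:
  Adjusted income: CHF 550,500 + CHF 64,500 + CHF 17,500 + CHF 8,000 + CHF 151,000 = CHF 791,500
  Less exemption CHF 75,000 → base CHF 716,500
  CHF 716,500 × 10% = CHF 71,650

CHF 134,555 > CHF 71,650, so the ordinary income tax governs.

CHF 134,555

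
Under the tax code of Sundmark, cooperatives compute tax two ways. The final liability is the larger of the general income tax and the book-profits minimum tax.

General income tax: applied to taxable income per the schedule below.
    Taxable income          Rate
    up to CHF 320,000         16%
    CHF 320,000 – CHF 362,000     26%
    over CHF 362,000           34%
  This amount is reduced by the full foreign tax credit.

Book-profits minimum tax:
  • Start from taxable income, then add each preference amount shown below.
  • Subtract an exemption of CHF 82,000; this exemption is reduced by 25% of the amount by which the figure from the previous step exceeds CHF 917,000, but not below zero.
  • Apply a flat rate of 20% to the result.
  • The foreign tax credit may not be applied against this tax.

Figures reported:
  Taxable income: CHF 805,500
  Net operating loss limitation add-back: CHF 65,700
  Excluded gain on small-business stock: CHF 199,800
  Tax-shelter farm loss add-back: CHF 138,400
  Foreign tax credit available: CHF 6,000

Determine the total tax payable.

CHF 240,100

General income tax:
  CHF 320,000 × 16% = CHF 51,200
  CHF 42,000 × 26% = CHF 10,920
  CHF 443,500 × 34% = CHF 150,790
  → CHF 212,910
  Less foreign tax credit CHF 6,000 → CHF 206,910

Book-profits minimum tax:
  Adjusted income: CHF 805,500 + CHF 65,700 + CHF 199,800 + CHF 138,400 = CHF 1,209,400
  Exemption: CHF 82,000 − 25% × (CHF 1,209,400 − CHF 917,000) = CHF 82,000 − CHF 73,100 = CHF 8,900
  Base: CHF 1,209,400 − CHF 8,900 = CHF 1,200,500
  CHF 1,200,500 × 20% = CHF 240,100

CHF 240,100 > CHF 206,910, so the book-profits minimum tax is the binding amount.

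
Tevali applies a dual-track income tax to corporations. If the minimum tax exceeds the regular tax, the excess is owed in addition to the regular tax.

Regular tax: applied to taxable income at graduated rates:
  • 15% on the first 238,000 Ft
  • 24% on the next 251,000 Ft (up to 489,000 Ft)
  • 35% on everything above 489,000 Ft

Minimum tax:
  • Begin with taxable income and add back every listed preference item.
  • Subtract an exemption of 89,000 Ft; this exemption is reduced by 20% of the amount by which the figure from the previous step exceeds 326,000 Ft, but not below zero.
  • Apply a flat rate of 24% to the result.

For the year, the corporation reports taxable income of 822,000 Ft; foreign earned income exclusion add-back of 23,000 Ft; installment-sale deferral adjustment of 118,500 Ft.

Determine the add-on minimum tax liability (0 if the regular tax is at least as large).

Minimum tax:
  Adjusted income: 822,000 Ft + 23,000 Ft + 118,500 Ft = 963,500 Ft
  Exemption: 20% × (963,500 Ft − 326,000 Ft) = 127,500 Ft ≥ 89,000 Ft, so the exemption is fully phased out
  Base: 963,500 Ft − 0 Ft = 963,500 Ft
  963,500 Ft × 24% = 231,240 Ft

Regular tax:
  238,000 Ft × 15% = 35,700 Ft
  251,000 Ft × 24% = 60,240 Ft
  333,000 Ft × 35% = 116,550 Ft
  → 212,490 Ft

Excess of minimum tax over regular tax: 231,240 Ft − 212,490 Ft = 18,750 Ft.

18,750 Ft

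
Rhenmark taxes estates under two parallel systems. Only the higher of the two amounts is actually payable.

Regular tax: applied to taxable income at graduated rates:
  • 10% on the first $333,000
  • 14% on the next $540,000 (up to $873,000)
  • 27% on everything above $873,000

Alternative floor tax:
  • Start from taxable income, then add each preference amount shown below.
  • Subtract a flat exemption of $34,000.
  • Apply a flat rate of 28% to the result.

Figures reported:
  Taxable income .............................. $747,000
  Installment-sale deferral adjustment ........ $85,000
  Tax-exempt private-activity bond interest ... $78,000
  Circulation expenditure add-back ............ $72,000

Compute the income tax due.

$265,440

Alternative floor tax:
  Adjusted income: $747,000 + $85,000 + $78,000 + $72,000 = $982,000
  Less exemption $34,000 → base $948,000
  $948,000 × 28% = $265,440

Regular tax:
  $333,000 × 10% = $33,300
  $414,000 × 14% = $57,960
  → $91,260

$265,440 > $91,260, so the alternative floor tax is the binding amount.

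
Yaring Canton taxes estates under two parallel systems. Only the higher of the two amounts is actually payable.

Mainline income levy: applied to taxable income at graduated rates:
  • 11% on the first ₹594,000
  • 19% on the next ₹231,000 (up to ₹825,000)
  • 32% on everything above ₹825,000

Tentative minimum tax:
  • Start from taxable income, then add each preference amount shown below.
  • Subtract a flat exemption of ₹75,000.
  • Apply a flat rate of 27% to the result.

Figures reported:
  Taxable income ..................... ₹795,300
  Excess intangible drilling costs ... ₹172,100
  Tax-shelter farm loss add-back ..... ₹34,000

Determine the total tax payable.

Mainline income levy:
  ₹594,000 × 11% = ₹65,340
  ₹201,300 × 19% = ₹38,247
  → ₹103,587

Tentative minimum tax:
  Adjusted income: ₹795,300 + ₹172,100 + ₹34,000 = ₹1,001,400
  Less exemption ₹75,000 → base ₹926,400
  ₹926,400 × 27% = ₹250,128

₹250,128 > ₹103,587, so the tentative minimum tax is the binding amount.

₹250,128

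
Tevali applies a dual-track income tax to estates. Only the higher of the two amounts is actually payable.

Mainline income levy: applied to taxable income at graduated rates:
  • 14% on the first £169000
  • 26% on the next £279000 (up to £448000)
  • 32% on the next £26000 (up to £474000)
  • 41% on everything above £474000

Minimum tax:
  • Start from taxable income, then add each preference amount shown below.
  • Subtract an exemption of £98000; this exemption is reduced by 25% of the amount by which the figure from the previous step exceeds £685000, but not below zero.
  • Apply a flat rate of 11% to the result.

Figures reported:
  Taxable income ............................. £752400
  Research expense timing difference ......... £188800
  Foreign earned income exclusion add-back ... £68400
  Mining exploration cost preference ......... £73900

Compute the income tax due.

£218664

Minimum tax:
  Adjusted income: £752400 + £188800 + £68400 + £73900 = £1083500
  Exemption: 25% × (£1083500 − £685000) = £99625 ≥ £98000, so the exemption is fully phased out
  Base: £1083500 − £0 = £1083500
  £1083500 × 11% = £119185

Mainline income levy:
  £169000 × 14% = £23660
  £279000 × 26% = £72540
  £26000 × 32% = £8320
  £278400 × 41% = £114144
  → £218664

£218664 > £119185, so the mainline income levy governs.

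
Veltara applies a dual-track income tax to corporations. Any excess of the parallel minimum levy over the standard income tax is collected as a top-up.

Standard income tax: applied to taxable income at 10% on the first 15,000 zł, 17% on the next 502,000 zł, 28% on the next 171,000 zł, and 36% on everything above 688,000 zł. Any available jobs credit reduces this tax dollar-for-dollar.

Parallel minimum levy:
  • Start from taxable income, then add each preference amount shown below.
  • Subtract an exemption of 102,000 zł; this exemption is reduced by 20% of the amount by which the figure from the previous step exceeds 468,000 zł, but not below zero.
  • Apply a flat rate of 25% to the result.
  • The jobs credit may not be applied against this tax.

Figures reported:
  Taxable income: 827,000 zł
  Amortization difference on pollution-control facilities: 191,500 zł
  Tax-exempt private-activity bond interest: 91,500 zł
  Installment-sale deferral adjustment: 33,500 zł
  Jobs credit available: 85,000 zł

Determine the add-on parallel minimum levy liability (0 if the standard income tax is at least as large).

186,115 zł

Parallel minimum levy:
  Adjusted income: 827,000 zł + 191,500 zł + 91,500 zł + 33,500 zł = 1,143,500 zł
  Exemption: 20% × (1,143,500 zł − 468,000 zł) = 135,100 zł ≥ 102,000 zł, so the exemption is fully phased out
  Base: 1,143,500 zł − 0 zł = 1,143,500 zł
  1,143,500 zł × 25% = 285,875 zł

Standard income tax:
  15,000 zł × 10% = 1,500 zł
  502,000 zł × 17% = 85,340 zł
  171,000 zł × 28% = 47,880 zł
  139,000 zł × 36% = 50,040 zł
  → 184,760 zł
  Less jobs credit 85,000 zł → 99,760 zł

Excess of parallel minimum levy over standard income tax: 285,875 zł − 99,760 zł = 186,115 zł.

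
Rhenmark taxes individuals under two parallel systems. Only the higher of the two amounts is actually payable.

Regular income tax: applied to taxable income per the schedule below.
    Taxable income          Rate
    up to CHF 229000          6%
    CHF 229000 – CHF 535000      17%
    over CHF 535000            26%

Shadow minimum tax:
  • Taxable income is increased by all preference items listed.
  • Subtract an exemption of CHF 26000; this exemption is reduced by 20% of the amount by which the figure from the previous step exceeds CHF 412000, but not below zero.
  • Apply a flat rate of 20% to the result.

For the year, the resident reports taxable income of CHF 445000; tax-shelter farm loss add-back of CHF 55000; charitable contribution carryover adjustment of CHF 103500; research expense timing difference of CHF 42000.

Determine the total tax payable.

CHF 129100

Shadow minimum tax:
  Adjusted income: CHF 445000 + CHF 55000 + CHF 103500 + CHF 42000 = CHF 645500
  Exemption: 20% × (CHF 645500 − CHF 412000) = CHF 46700 ≥ CHF 26000, so the exemption is fully phased out
  Base: CHF 645500 − CHF 0 = CHF 645500
  CHF 645500 × 20% = CHF 129100

Regular income tax:
  CHF 229000 × 6% = CHF 13740
  CHF 216000 × 17% = CHF 36720
  → CHF 50460

CHF 129100 > CHF 50460, so the shadow minimum tax is the binding amount.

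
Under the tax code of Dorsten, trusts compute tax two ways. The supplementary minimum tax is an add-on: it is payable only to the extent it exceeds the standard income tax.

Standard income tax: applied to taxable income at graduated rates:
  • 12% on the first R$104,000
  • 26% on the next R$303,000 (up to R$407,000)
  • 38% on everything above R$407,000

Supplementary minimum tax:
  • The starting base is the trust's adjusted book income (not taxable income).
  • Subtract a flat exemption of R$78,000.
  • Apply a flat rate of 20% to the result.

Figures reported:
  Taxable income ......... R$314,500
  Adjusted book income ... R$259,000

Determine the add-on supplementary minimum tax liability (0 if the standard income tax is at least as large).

R$0

Supplementary minimum tax:
  Base (adjusted book income): R$259,000
  Less exemption R$78,000 → base R$181,000
  R$181,000 × 20% = R$36,200

Standard income tax:
  R$104,000 × 12% = R$12,480
  R$210,500 × 26% = R$54,730
  → R$67,210

R$36,200 ≤ R$67,210, so no add-on is due.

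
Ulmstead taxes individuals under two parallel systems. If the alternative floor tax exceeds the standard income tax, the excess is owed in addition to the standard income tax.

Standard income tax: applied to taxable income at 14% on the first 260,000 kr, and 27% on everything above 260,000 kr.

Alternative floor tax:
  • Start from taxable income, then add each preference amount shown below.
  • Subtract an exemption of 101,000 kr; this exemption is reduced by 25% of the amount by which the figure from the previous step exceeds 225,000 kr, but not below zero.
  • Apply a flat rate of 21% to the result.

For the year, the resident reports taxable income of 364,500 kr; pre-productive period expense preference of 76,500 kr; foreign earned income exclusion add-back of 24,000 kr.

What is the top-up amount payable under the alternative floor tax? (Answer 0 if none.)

Alternative floor tax:
  Adjusted income: 364,500 kr + 76,500 kr + 24,000 kr = 465,000 kr
  Exemption: 101,000 kr − 25% × (465,000 kr − 225,000 kr) = 101,000 kr − 60,000 kr = 41,000 kr
  Base: 465,000 kr − 41,000 kr = 424,000 kr
  424,000 kr × 21% = 89,040 kr

Standard income tax:
  260,000 kr × 14% = 36,400 kr
  104,500 kr × 27% = 28,215 kr
  → 64,615 kr

Excess of alternative floor tax over standard income tax: 89,040 kr − 64,615 kr = 24,425 kr.

24,425 kr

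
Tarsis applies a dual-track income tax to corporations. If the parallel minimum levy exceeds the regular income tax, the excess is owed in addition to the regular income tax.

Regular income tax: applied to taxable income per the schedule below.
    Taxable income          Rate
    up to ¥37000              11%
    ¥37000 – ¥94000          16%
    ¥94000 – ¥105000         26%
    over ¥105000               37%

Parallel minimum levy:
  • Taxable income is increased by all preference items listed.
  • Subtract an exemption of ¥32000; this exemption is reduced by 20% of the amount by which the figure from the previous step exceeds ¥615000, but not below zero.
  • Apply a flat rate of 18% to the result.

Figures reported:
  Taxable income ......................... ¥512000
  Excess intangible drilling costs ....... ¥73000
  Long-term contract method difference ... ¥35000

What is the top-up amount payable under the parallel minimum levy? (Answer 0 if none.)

¥0

Regular income tax:
  ¥37000 × 11% = ¥4070
  ¥57000 × 16% = ¥9120
  ¥11000 × 26% = ¥2860
  ¥407000 × 37% = ¥150590
  → ¥166640

Parallel minimum levy:
  Adjusted income: ¥512000 + ¥73000 + ¥35000 = ¥620000
  Exemption: ¥32000 − 20% × (¥620000 − ¥615000) = ¥32000 − ¥1000 = ¥31000
  Base: ¥620000 − ¥31000 = ¥589000
  ¥589000 × 18% = ¥106020

¥106020 ≤ ¥166640, so no add-on is due.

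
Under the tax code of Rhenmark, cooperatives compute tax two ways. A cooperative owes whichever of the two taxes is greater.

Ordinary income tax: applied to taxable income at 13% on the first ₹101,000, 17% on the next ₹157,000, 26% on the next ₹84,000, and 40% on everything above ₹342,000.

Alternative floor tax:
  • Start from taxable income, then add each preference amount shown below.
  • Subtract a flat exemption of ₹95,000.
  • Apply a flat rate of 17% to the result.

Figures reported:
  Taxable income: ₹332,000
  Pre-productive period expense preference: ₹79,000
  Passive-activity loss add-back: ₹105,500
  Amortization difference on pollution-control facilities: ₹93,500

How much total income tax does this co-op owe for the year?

Ordinary income tax:
  ₹101,000 × 13% = ₹13,130
  ₹157,000 × 17% = ₹26,690
  ₹74,000 × 26% = ₹19,240
  → ₹59,060

Alternative floor tax:
  Adjusted income: ₹332,000 + ₹79,000 + ₹105,500 + ₹93,500 = ₹610,000
  Less exemption ₹95,000 → base ₹515,000
  ₹515,000 × 17% = ₹87,550

₹87,550 > ₹59,060, so the alternative floor tax is the binding amount.

₹87,550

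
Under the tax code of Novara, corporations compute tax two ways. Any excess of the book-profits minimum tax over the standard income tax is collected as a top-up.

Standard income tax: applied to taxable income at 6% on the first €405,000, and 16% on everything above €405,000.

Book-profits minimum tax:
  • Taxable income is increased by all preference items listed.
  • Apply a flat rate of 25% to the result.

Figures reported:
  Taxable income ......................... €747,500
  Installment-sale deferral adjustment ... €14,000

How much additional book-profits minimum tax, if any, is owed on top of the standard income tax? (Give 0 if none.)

Book-profits minimum tax:
  Adjusted income: €747,500 + €14,000 = €761,500
  €761,500 × 25% = €190,375

Standard income tax:
  €405,000 × 6% = €24,300
  €342,500 × 16% = €54,800
  → €79,100

Excess of book-profits minimum tax over standard income tax: €190,375 − €79,100 = €111,275.

€111,275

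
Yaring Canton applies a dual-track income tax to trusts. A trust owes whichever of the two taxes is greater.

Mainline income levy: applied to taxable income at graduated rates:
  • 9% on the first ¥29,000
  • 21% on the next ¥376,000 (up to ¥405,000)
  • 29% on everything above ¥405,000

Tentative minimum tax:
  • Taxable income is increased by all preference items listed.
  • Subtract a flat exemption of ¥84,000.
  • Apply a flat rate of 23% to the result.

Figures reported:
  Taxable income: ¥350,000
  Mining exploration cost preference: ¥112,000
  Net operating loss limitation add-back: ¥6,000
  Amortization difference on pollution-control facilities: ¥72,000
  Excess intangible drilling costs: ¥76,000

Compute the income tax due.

¥122,360

Mainline income levy:
  ¥29,000 × 9% = ¥2,610
  ¥321,000 × 21% = ¥67,410
  → ¥70,020

Tentative minimum tax:
  Adjusted income: ¥350,000 + ¥112,000 + ¥6,000 + ¥72,000 + ¥76,000 = ¥616,000
  Less exemption ¥84,000 → base ¥532,000
  ¥532,000 × 23% = ¥122,360

¥122,360 > ¥70,020, so the tentative minimum tax is the binding amount.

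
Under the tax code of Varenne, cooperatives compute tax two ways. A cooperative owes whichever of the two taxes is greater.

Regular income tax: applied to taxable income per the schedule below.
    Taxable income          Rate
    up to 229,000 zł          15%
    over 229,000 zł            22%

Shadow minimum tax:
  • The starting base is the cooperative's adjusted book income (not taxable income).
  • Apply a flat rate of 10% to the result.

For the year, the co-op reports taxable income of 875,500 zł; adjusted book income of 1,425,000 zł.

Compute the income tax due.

176,580 zł

Regular income tax:
  229,000 zł × 15% = 34,350 zł
  646,500 zł × 22% = 142,230 zł
  → 176,580 zł

Shadow minimum tax:
  Base (adjusted book income): 1,425,000 zł
  1,425,000 zł × 10% = 142,500 zł

176,580 zł > 142,500 zł, so the regular income tax governs.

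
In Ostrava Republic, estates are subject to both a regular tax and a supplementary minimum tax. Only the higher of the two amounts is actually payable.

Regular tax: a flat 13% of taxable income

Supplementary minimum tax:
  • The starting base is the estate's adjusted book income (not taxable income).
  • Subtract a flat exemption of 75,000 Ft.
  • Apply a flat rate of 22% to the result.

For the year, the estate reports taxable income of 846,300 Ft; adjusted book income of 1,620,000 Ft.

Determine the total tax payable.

Regular tax:
  846,300 Ft × 13% = 110,019 Ft

Supplementary minimum tax:
  Base (adjusted book income): 1,620,000 Ft
  Less exemption 75,000 Ft → base 1,545,000 Ft
  1,545,000 Ft × 22% = 339,900 Ft

339,900 Ft > 110,019 Ft, so the supplementary minimum tax is the binding amount.

339,900 Ft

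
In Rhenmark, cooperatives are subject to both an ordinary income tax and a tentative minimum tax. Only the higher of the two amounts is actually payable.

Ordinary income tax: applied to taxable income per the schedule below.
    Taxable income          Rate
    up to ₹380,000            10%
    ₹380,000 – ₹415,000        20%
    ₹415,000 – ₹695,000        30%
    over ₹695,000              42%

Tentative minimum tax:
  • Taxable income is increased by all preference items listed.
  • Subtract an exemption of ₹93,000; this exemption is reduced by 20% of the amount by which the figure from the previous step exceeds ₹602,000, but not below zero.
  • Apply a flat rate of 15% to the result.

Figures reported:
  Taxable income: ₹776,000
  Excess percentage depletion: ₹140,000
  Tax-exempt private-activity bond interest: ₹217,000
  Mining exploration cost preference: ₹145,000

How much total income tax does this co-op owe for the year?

₹191,700

Tentative minimum tax:
  Adjusted income: ₹776,000 + ₹140,000 + ₹217,000 + ₹145,000 = ₹1,278,000
  Exemption: 20% × (₹1,278,000 − ₹602,000) = ₹135,200 ≥ ₹93,000, so the exemption is fully phased out
  Base: ₹1,278,000 − ₹0 = ₹1,278,000
  ₹1,278,000 × 15% = ₹191,700

Ordinary income tax:
  ₹380,000 × 10% = ₹38,000
  ₹35,000 × 20% = ₹7,000
  ₹280,000 × 30% = ₹84,000
  ₹81,000 × 42% = ₹34,020
  → ₹163,020

₹191,700 > ₹163,020, so the tentative minimum tax is the binding amount.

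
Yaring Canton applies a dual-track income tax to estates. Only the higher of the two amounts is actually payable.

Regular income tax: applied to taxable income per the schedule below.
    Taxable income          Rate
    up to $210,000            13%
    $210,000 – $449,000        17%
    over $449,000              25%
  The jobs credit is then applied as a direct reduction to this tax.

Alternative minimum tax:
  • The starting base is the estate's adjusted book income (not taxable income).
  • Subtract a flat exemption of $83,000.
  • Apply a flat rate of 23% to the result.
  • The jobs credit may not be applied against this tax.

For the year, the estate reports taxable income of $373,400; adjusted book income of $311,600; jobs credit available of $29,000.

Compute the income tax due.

Regular income tax:
  $210,000 × 13% = $27,300
  $163,400 × 17% = $27,778
  → $55,078
  Less jobs credit $29,000 → $26,078

Alternative minimum tax:
  Base (adjusted book income): $311,600
  Less exemption $83,000 → base $228,600
  $228,600 × 23% = $52,578

$52,578 > $26,078, so the alternative minimum tax is the binding amount.

$52,578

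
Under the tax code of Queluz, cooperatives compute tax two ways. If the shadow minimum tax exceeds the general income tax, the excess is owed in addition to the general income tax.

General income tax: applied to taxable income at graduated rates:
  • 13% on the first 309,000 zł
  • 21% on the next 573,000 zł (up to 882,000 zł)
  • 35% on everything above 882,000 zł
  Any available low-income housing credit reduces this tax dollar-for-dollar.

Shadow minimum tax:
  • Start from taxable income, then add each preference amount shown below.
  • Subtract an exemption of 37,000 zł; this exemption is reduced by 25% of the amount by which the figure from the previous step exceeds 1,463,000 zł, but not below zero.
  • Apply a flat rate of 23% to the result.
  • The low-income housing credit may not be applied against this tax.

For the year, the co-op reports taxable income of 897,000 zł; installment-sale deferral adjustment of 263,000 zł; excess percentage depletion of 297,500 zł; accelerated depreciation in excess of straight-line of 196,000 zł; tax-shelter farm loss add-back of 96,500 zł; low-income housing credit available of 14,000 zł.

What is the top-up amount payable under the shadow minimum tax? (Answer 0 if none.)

250,750 zł

Shadow minimum tax:
  Adjusted income: 897,000 zł + 263,000 zł + 297,500 zł + 196,000 zł + 96,500 zł = 1,750,000 zł
  Exemption: 25% × (1,750,000 zł − 1,463,000 zł) = 71,750 zł ≥ 37,000 zł, so the exemption is fully phased out
  Base: 1,750,000 zł − 0 zł = 1,750,000 zł
  1,750,000 zł × 23% = 402,500 zł

General income tax:
  309,000 zł × 13% = 40,170 zł
  573,000 zł × 21% = 120,330 zł
  15,000 zł × 35% = 5,250 zł
  → 165,750 zł
  Less low-income housing credit 14,000 zł → 151,750 zł

Excess of shadow minimum tax over general income tax: 402,500 zł − 151,750 zł = 250,750 zł.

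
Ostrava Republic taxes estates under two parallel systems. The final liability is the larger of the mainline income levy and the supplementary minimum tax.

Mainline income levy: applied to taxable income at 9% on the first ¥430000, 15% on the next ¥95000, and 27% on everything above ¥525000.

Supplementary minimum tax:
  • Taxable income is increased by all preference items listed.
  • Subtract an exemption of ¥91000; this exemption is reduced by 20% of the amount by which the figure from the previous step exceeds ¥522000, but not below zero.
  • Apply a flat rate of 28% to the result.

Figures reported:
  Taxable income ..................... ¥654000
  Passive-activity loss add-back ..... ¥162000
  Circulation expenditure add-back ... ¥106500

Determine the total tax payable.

¥255248

Mainline income levy:
  ¥430000 × 9% = ¥38700
  ¥95000 × 15% = ¥14250
  ¥129000 × 27% = ¥34830
  → ¥87780

Supplementary minimum tax:
  Adjusted income: ¥654000 + ¥162000 + ¥106500 = ¥922500
  Exemption: ¥91000 − 20% × (¥922500 − ¥522000) = ¥91000 − ¥80100 = ¥10900
  Base: ¥922500 − ¥10900 = ¥911600
  ¥911600 × 28% = ¥255248

¥255248 > ¥87780, so the supplementary minimum tax is the binding amount.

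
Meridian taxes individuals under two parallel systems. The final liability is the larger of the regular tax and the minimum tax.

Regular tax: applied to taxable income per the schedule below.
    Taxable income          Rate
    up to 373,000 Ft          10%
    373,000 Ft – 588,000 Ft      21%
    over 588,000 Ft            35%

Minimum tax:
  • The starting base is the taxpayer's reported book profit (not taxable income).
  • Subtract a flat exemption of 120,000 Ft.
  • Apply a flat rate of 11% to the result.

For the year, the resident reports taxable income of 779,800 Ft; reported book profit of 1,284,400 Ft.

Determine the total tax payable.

Minimum tax:
  Base (reported book profit): 1,284,400 Ft
  Less exemption 120,000 Ft → base 1,164,400 Ft
  1,164,400 Ft × 11% = 128,084 Ft

Regular tax:
  373,000 Ft × 10% = 37,300 Ft
  215,000 Ft × 21% = 45,150 Ft
  191,800 Ft × 35% = 67,130 Ft
  → 149,580 Ft

149,580 Ft > 128,084 Ft, so the regular tax governs.

149,580 Ft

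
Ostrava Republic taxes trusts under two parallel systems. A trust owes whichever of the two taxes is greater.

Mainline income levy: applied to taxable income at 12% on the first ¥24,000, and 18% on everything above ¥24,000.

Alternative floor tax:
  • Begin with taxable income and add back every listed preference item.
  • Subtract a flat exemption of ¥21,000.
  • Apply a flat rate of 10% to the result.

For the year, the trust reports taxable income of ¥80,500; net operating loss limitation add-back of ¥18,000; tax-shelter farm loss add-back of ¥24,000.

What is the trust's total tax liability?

¥13,050

Mainline income levy:
  ¥24,000 × 12% = ¥2,880
  ¥56,500 × 18% = ¥10,170
  → ¥13,050

Alternative floor tax:
  Adjusted income: ¥80,500 + ¥18,000 + ¥24,000 = ¥122,500
  Less exemption ¥21,000 → base ¥101,500
  ¥101,500 × 10% = ¥10,150

¥13,050 > ¥10,150, so the mainline income levy governs.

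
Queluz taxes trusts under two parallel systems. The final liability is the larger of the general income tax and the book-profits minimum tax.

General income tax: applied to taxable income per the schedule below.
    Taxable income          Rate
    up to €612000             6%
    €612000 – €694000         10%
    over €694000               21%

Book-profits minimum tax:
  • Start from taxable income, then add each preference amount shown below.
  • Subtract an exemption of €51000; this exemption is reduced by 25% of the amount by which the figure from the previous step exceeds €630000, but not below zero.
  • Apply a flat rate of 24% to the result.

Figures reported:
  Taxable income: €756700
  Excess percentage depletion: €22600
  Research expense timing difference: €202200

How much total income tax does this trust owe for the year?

€235560

Book-profits minimum tax:
  Adjusted income: €756700 + €22600 + €202200 = €981500
  Exemption: 25% × (€981500 − €630000) = €87875 ≥ €51000, so the exemption is fully phased out
  Base: €981500 − €0 = €981500
  €981500 × 24% = €235560

General income tax:
  €612000 × 6% = €36720
  €82000 × 10% = €8200
  €62700 × 21% = €13167
  → €58087

€235560 > €58087, so the book-profits minimum tax is the binding amount.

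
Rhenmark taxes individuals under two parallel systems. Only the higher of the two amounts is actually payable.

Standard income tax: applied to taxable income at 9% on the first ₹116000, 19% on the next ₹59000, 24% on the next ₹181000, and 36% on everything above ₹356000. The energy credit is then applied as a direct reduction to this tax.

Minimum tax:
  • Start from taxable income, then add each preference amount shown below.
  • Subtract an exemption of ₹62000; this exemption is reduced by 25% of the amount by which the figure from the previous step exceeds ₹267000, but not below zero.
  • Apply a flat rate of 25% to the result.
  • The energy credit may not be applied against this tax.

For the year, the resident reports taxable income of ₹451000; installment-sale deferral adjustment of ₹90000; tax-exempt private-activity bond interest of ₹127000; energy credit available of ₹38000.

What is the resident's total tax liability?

Minimum tax:
  Adjusted income: ₹451000 + ₹90000 + ₹127000 = ₹668000
  Exemption: 25% × (₹668000 − ₹267000) = ₹100250 ≥ ₹62000, so the exemption is fully phased out
  Base: ₹668000 − ₹0 = ₹668000
  ₹668000 × 25% = ₹167000

Standard income tax:
  ₹116000 × 9% = ₹10440
  ₹59000 × 19% = ₹11210
  ₹181000 × 24% = ₹43440
  ₹95000 × 36% = ₹34200
  → ₹99290
  Less energy credit ₹38000 → ₹61290

₹167000 > ₹61290, so the minimum tax is the binding amount.

₹167000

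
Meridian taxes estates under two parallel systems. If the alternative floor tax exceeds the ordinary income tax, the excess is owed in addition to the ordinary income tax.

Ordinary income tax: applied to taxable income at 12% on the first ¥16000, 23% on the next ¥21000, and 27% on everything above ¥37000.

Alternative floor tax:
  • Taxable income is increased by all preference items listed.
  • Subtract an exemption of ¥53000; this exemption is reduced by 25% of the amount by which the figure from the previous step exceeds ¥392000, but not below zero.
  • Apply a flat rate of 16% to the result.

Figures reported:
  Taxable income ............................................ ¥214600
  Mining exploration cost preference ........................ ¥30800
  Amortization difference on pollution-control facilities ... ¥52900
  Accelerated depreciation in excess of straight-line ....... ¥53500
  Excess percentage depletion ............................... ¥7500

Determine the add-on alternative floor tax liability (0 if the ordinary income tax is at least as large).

Ordinary income tax:
  ¥16000 × 12% = ¥1920
  ¥21000 × 23% = ¥4830
  ¥177600 × 27% = ¥47952
  → ¥54702

Alternative floor tax:
  Adjusted income: ¥214600 + ¥30800 + ¥52900 + ¥53500 + ¥7500 = ¥359300
  Exemption: ¥359300 ≤ ¥392000, so full ¥53000 applies
  Base: ¥359300 − ¥53000 = ¥306300
  ¥306300 × 16% = ¥49008

¥49008 ≤ ¥54702, so no add-on is due.

¥0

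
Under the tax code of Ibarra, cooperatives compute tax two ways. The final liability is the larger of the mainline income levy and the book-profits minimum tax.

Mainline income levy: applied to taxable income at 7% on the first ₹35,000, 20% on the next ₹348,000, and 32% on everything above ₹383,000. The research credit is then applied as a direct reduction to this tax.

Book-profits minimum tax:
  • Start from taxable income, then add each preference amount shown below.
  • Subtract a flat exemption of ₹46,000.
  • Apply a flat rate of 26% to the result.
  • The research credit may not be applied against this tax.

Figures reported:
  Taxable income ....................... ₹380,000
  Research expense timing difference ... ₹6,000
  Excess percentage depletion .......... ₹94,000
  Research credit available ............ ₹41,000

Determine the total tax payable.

Book-profits minimum tax:
  Adjusted income: ₹380,000 + ₹6,000 + ₹94,000 = ₹480,000
  Less exemption ₹46,000 → base ₹434,000
  ₹434,000 × 26% = ₹112,840

Mainline income levy:
  ₹35,000 × 7% = ₹2,450
  ₹345,000 × 20% = ₹69,000
  → ₹71,450
  Less research credit ₹41,000 → ₹30,450

₹112,840 > ₹30,450, so the book-profits minimum tax is the binding amount.

₹112,840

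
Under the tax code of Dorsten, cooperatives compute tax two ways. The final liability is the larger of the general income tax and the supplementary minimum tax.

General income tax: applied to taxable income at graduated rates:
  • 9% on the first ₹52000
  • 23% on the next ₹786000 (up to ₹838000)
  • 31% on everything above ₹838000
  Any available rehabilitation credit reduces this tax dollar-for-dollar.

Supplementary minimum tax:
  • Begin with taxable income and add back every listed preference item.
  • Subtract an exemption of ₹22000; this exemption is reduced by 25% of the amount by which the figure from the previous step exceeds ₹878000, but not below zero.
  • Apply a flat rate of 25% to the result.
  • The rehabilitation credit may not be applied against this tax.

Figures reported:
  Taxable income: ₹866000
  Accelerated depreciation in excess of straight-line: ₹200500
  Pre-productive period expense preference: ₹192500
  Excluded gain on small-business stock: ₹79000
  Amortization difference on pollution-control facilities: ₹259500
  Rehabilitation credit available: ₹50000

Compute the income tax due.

General income tax:
  ₹52000 × 9% = ₹4680
  ₹786000 × 23% = ₹180780
  ₹28000 × 31% = ₹8680
  → ₹194140
  Less rehabilitation credit ₹50000 → ₹144140

Supplementary minimum tax:
  Adjusted income: ₹866000 + ₹200500 + ₹192500 + ₹79000 + ₹259500 = ₹1597500
  Exemption: 25% × (₹1597500 − ₹878000) = ₹179875 ≥ ₹22000, so the exemption is fully phased out
  Base: ₹1597500 − ₹0 = ₹1597500
  ₹1597500 × 25% = ₹399375

₹399375 > ₹144140, so the supplementary minimum tax is the binding amount.

₹399375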